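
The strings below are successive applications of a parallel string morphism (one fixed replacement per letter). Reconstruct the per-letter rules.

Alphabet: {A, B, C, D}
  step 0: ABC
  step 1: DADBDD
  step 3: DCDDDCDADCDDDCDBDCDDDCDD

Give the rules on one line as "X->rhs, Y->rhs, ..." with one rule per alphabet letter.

A->DA, B->DB, C->DD, D->DC

  step 0 ⇒ step 1: ABC ⇒ DA·DB·DD
    A ↦ DA
    B ↦ DB
    C ↦ DD
    D ↦ DC  (constrained at step 1)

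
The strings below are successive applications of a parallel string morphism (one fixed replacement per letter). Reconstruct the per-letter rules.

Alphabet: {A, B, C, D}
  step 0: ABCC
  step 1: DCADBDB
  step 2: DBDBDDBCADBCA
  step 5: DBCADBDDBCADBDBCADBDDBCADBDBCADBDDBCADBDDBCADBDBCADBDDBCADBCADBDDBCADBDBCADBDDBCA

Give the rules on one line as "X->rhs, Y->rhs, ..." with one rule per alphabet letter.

  step 1 ⇒ step 2: DCADBDB ⇒ DB·DB·D·DB·CA·DB·CA
    A ↦ D
    B ↦ CA
    C ↦ DB
    D ↦ DB

A->D, B->CA, C->DB, D->DB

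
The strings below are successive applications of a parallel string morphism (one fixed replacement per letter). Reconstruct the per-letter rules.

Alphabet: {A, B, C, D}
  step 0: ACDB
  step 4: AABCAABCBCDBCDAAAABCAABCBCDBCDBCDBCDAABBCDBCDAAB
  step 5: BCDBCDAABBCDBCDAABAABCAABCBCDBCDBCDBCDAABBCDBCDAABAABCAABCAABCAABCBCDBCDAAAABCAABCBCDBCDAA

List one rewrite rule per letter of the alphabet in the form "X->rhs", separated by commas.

A->BCD, B->AA, C->B, D->C

  step 4 ⇒ step 5: AABCAABCBCDBCDAAAABCAABCBCDBCDBCDBCDAABBCDBCDAAB ⇒ BCD·BCD·AA·B·BCD·BCD·AA·B·AA·B·C·AA·B·C·BCD·BCD·BCD·BCD·AA·B·BCD·BCD·AA·B·AA·B·C·AA·B·C·AA·B·C·AA·B·C·BCD·BCD·AA·AA·B·C·AA·B·C·BCD·BCD·AA
    A ↦ BCD
    B ↦ AA
    C ↦ B
    D ↦ C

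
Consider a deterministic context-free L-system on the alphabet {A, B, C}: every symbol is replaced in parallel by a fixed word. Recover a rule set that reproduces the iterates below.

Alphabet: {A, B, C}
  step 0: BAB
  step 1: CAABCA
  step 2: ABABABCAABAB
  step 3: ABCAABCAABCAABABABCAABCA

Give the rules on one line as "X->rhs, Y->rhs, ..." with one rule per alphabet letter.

  step 2 ⇒ step 3: ABABABCAABAB ⇒ AB·CA·AB·CA·AB·CA·AB·AB·AB·CA·AB·CA
    A ↦ AB
    B ↦ CA
    C ↦ AB

A->AB, B->CA, C->AB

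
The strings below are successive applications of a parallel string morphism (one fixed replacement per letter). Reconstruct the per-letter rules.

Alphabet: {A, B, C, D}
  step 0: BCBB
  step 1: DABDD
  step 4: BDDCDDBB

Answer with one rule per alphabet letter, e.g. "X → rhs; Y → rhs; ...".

  step 0 ⇒ step 1: BCBB ⇒ D·AB·D·D
    B ↦ D
    C ↦ AB
    A ↦ DC  (constrained at step 1)
    D ↦ B  (constrained at step 1)

A->DC, B->D, C->AB, D->B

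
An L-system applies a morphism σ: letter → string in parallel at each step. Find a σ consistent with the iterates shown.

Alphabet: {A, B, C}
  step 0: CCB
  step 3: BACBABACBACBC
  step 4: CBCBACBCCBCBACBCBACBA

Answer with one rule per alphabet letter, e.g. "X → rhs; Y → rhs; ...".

  step 3 ⇒ step 4: BACBABACBACBC ⇒ C·BC·BA·C·BC·C·BC·BA·C·BC·BA·C·BA
    A ↦ BC
    B ↦ C
    C ↦ BA

A->BC, B->C, C->BA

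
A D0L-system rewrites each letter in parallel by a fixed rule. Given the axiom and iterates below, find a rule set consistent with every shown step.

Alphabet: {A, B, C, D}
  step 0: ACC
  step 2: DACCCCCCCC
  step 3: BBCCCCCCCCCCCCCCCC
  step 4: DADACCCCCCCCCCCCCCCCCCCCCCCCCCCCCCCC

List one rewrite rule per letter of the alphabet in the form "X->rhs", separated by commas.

  step 3 ⇒ step 4: BBCCCCCCCCCCCCCCCC ⇒ DA·DA·CC·CC·CC·CC·CC·CC·CC·CC·CC·CC·CC·CC·CC·CC·CC·CC
    B ↦ DA
    C ↦ CC
  step 2 ⇒ step 3: DACCCCCCCC ⇒ B·B·CC·CC·CC·CC·CC·CC·CC·CC
    A ↦ B
  step 2 ⇒ step 3: DACCCCCCCC ⇒ B·B·CC·CC·CC·CC·CC·CC·CC·CC
    D ↦ B

A->B, B->DA, C->CC, D->B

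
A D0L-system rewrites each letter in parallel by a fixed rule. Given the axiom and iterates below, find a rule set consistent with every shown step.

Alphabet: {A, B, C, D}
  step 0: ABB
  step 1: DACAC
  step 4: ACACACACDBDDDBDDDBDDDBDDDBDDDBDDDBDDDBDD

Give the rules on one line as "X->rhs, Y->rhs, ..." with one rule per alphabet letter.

A->D, B->AC, C->BDD, D->AC

  step 0 ⇒ step 1: ABB ⇒ D·AC·AC
    A ↦ D
    B ↦ AC
    C ↦ BDD  (constrained at step 1)
    D ↦ AC  (constrained at step 1)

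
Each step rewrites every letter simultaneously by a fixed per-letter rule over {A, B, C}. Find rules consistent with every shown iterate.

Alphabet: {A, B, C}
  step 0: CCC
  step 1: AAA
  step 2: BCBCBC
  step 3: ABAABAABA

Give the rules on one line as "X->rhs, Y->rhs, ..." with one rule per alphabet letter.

A->BC, B->AB, C->A

  step 2 ⇒ step 3: BCBCBC ⇒ AB·A·AB·A·AB·A
    B ↦ AB
    C ↦ A
  step 1 ⇒ step 2: AAA ⇒ BC·BC·BC
    A ↦ BC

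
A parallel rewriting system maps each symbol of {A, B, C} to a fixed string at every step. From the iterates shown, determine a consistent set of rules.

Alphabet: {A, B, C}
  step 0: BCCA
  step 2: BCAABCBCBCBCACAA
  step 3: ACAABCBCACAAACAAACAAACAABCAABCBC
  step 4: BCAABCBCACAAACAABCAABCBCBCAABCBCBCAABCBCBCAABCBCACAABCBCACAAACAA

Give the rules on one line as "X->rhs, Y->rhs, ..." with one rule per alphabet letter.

A->BC, B->AC, C->AA

  step 3 ⇒ step 4: ACAABCBCACAAACAAACAAACAABCAABCBC ⇒ BC·AA·BC·BC·AC·AA·AC·AA·BC·AA·BC·BC·BC·AA·BC·BC·BC·AA·BC·BC·BC·AA·BC·BC·AC·AA·BC·BC·AC·AA·AC·AA
    A ↦ BC
    B ↦ AC
    C ↦ AA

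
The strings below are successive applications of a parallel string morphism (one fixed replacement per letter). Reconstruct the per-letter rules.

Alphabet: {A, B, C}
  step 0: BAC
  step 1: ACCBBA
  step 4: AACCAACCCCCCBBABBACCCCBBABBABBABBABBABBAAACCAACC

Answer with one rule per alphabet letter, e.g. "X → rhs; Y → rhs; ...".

A->CC, B->A, C->BBA

  step 0 ⇒ step 1: BAC ⇒ A·CC·BBA
    A ↦ CC
    B ↦ A
    C ↦ BBA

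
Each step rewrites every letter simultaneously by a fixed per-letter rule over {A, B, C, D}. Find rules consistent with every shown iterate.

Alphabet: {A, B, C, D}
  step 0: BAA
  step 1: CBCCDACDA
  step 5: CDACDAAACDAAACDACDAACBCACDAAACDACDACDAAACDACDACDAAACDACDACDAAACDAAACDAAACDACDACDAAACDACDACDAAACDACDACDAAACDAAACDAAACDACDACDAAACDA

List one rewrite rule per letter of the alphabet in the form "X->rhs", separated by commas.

  step 0 ⇒ step 1: BAA ⇒ CBC·CDA·CDA
    A ↦ CDA
    B ↦ CBC
    C ↦ A  (constrained at step 1)
    D ↦ A  (constrained at step 1)

A->CDA, B->CBC, C->A, D->A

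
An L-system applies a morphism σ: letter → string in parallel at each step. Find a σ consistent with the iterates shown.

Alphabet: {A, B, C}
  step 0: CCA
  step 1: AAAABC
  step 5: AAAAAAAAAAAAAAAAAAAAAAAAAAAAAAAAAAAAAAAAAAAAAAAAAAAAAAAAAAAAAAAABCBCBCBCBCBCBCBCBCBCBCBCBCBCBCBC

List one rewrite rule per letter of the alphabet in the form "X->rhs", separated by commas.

A->BC, B->AA, C->AA

  step 0 ⇒ step 1: CCA ⇒ AA·AA·BC
    A ↦ BC
    C ↦ AA
    B ↦ AA  (constrained at step 1)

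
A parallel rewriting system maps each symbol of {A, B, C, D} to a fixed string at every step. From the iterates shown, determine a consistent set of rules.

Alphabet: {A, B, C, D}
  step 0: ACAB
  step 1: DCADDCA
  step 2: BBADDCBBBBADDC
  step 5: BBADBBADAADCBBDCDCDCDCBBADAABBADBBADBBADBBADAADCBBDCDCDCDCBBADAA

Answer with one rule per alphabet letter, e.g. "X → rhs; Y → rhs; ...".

A->DC, B->A, C->AD, D->BB

  step 1 ⇒ step 2: DCADDCA ⇒ BB·AD·DC·BB·BB·AD·DC
    A ↦ DC
    C ↦ AD
    D ↦ BB
  step 0 ⇒ step 1: ACAB ⇒ DC·AD·DC·A
    B ↦ A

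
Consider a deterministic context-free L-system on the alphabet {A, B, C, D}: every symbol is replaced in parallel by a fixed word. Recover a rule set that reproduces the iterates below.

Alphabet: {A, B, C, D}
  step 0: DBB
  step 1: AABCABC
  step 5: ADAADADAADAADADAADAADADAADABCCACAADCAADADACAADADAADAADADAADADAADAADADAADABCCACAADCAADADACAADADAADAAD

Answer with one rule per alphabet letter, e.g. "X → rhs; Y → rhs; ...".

  step 0 ⇒ step 1: DBB ⇒ A·ABC·ABC
    B ↦ ABC
    D ↦ A
    A ↦ AD  (constrained at step 1)
    C ↦ CA  (constrained at step 1)

A->AD, B->ABC, C->CA, D->A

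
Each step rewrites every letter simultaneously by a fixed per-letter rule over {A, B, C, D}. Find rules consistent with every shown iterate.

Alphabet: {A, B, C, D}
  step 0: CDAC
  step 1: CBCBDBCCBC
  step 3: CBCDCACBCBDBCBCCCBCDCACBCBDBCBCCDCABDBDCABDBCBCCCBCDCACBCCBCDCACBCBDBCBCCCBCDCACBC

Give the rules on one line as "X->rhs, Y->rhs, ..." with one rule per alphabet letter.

A->C, B->DCA, C->CBC, D->BDB

  step 0 ⇒ step 1: CDAC ⇒ CBC·BDB·C·CBC
    A ↦ C
    C ↦ CBC
    D ↦ BDB
    B ↦ DCA  (constrained at step 1)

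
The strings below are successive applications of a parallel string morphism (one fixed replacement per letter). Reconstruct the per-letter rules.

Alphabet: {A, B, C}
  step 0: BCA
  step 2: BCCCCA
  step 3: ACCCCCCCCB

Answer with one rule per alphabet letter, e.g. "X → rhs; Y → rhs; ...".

  step 2 ⇒ step 3: BCCCCA ⇒ A·CC·CC·CC·CC·B
    A ↦ B
    B ↦ A
    C ↦ CC

A->B, B->A, C->CC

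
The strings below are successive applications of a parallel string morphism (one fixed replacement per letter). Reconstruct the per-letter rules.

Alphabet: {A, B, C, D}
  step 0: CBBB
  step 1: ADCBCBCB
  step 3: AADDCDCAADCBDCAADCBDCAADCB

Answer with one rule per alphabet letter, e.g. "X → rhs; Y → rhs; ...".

A->DC, B->CB, C->AD, D->A

  step 0 ⇒ step 1: CBBB ⇒ AD·CB·CB·CB
    B ↦ CB
    C ↦ AD
    A ↦ DC  (constrained at step 1)
    D ↦ A  (constrained at step 1)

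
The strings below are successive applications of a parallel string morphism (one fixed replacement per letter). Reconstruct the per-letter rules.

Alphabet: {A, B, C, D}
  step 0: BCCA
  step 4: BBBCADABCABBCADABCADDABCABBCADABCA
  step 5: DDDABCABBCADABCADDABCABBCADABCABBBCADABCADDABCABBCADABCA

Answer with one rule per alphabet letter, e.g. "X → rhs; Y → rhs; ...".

A->BCA, B->D, C->A, D->B

  step 4 ⇒ step 5: BBBCADABCABBCADABCADDABCABBCADABCA ⇒ D·D·D·A·BCA·B·BCA·D·A·BCA·D·D·A·BCA·B·BCA·D·A·BCA·B·B·BCA·D·A·BCA·D·D·A·BCA·B·BCA·D·A·BCA
    A ↦ BCA
    B ↦ D
    C ↦ A
    D ↦ B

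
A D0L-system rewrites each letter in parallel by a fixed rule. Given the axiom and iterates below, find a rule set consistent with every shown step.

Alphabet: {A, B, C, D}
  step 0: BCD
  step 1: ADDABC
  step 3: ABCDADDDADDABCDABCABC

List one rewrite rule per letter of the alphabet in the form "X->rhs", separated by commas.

A->D, B->A, C->DD, D->ABC

  step 0 ⇒ step 1: BCD ⇒ A·DD·ABC
    B ↦ A
    C ↦ DD
    D ↦ ABC
    A ↦ D  (constrained at step 1)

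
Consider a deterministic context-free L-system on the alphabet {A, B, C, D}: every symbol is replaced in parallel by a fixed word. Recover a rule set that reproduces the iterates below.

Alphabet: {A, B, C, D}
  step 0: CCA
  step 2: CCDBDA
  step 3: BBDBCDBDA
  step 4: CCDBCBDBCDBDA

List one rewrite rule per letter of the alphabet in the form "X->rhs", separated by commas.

A->DA, B->C, C->B, D->DB

  step 3 ⇒ step 4: BBDBCDBDA ⇒ C·C·DB·C·B·DB·C·DB·DA
    A ↦ DA
    B ↦ C
    C ↦ B
    D ↦ DB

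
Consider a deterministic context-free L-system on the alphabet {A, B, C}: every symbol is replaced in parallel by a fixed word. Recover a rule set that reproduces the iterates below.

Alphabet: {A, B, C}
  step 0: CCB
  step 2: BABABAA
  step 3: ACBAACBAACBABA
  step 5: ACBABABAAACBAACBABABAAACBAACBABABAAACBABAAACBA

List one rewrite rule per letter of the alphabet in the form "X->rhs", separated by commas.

A->BA, B->AC, C->A

  step 2 ⇒ step 3: BABABAA ⇒ AC·BA·AC·BA·AC·BA·BA
    A ↦ BA
    B ↦ AC
    C ↦ A  (constrained at step 0)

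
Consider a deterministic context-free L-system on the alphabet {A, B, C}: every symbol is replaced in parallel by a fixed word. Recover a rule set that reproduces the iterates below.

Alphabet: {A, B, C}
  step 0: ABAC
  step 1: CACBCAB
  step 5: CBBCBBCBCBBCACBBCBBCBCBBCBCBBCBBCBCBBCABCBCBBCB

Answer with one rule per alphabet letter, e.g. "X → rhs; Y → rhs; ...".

A->CA, B->CB, C->B

  step 0 ⇒ step 1: ABAC ⇒ CA·CB·CA·B
    A ↦ CA
    B ↦ CB
    C ↦ B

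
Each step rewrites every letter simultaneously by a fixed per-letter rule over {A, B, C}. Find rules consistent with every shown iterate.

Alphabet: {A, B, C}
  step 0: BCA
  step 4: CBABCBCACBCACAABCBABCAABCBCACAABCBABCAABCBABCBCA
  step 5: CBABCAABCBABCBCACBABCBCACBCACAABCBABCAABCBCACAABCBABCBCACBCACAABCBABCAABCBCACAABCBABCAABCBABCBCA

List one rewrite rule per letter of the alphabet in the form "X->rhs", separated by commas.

  step 4 ⇒ step 5: CBABCBCACBCACAABCBABCAABCBCACAABCBABCAABCBABCBCA ⇒ CB·AB·CA·AB·CB·AB·CB·CA·CB·AB·CB·CA·CB·CA·CA·AB·CB·AB·CA·AB·CB·CA·CA·AB·CB·AB·CB·CA·CB·CA·CA·AB·CB·AB·CA·AB·CB·CA·CA·AB·CB·AB·CA·AB·CB·AB·CB·CA
    A ↦ CA
    B ↦ AB
    C ↦ CB

A->CA, B->AB, C->CB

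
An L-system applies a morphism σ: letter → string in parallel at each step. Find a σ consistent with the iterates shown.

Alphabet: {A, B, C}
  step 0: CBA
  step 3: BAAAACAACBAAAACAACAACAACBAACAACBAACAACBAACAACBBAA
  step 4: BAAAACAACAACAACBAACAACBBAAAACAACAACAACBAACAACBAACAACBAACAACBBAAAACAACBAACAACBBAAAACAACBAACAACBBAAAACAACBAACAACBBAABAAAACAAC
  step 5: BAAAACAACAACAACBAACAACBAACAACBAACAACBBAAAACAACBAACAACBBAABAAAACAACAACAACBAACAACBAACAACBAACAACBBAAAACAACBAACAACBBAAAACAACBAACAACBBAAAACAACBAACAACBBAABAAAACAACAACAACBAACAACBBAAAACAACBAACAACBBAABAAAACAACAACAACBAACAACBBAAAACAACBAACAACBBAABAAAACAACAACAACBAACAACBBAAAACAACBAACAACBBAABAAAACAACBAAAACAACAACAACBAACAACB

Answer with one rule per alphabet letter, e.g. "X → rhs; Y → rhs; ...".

  step 4 ⇒ step 5: BAAAACAACAACAACBAACAACBBAAAACAACAACAACBAACAACBAACAACBAACAACBBAAAACAACBAACAACBBAAAACAACBAACAACBBAAAACAACBAACAACBBAABAAAACAAC ⇒ BAA·AAC·AAC·AAC·AAC·B·AAC·AAC·B·AAC·AAC·B·AAC·AAC·B·BAA·AAC·AAC·B·AAC·AAC·B·BAA·BAA·AAC·AAC·AAC·AAC·B·AAC·AAC·B·AAC·AAC·B·AAC·AAC·B·BAA·AAC·AAC·B·AAC·AAC·B·BAA·AAC·AAC·B·AAC·AAC·B·BAA·AAC·AAC·B·AAC·AAC·B·BAA·BAA·AAC·AAC·AAC·AAC·B·AAC·AAC·B·BAA·AAC·AAC·B·AAC·AAC·B·BAA·BAA·AAC·AAC·AAC·AAC·B·AAC·AAC·B·BAA·AAC·AAC·B·AAC·AAC·B·BAA·BAA·AAC·AAC·AAC·AAC·B·AAC·AAC·B·BAA·AAC·AAC·B·AAC·AAC·B·BAA·BAA·AAC·AAC·BAA·AAC·AAC·AAC·AAC·B·AAC·AAC·B
    A ↦ AAC
    B ↦ BAA
    C ↦ B

A->AAC, B->BAA, C->B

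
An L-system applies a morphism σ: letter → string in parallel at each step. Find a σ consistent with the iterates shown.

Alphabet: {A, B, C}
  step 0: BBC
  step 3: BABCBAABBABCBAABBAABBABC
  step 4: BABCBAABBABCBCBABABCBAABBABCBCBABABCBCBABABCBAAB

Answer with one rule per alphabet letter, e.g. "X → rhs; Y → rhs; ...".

A->BC, B->BA, C->AB

  step 3 ⇒ step 4: BABCBAABBABCBAABBAABBABC ⇒ BA·BC·BA·AB·BA·BC·BC·BA·BA·BC·BA·AB·BA·BC·BC·BA·BA·BC·BC·BA·BA·BC·BA·AB
    A ↦ BC
    B ↦ BA
    C ↦ AB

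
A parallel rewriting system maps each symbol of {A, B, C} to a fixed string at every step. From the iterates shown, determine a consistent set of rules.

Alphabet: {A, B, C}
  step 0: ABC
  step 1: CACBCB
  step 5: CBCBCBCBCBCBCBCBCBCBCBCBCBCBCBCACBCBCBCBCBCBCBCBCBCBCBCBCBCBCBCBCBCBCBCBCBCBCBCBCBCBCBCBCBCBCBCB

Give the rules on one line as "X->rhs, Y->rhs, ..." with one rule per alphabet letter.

  step 0 ⇒ step 1: ABC ⇒ CA·CB·CB
    A ↦ CA
    B ↦ CB
    C ↦ CB

A->CA, B->CB, C->CB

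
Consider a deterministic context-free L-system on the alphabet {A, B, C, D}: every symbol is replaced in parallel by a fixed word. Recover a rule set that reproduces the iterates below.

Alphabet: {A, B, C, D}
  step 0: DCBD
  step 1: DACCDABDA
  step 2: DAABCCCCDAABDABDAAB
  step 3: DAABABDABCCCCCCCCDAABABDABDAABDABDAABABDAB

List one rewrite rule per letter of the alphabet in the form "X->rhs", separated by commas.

  step 2 ⇒ step 3: DAABCCCCDAABDABDAAB ⇒ DA·AB·AB·DAB·CC·CC·CC·CC·DA·AB·AB·DAB·DA·AB·DAB·DA·AB·AB·DAB
    A ↦ AB
    B ↦ DAB
    C ↦ CC
    D ↦ DA

A->AB, B->DAB, C->CC, D->DA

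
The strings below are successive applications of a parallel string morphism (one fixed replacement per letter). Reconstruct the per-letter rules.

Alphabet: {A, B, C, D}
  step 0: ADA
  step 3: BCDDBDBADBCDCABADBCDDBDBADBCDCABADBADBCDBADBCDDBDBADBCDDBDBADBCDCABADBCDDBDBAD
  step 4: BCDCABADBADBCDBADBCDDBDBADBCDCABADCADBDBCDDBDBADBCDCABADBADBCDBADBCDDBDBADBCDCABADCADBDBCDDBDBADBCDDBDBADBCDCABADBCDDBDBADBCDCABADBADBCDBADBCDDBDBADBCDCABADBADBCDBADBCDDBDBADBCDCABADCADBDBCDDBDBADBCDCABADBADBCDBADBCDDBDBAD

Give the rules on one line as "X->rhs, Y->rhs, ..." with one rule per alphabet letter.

  step 3 ⇒ step 4: BCDDBDBADBCDCABADBCDDBDBADBCDCABADBADBCDBADBCDDBDBADBCDDBDBADBCDCABADBCDDBDBAD ⇒ BCD·CA·BAD·BAD·BCD·BAD·BCD·DBD·BAD·BCD·CA·BAD·CA·DBD·BCD·DBD·BAD·BCD·CA·BAD·BAD·BCD·BAD·BCD·DBD·BAD·BCD·CA·BAD·CA·DBD·BCD·DBD·BAD·BCD·DBD·BAD·BCD·CA·BAD·BCD·DBD·BAD·BCD·CA·BAD·BAD·BCD·BAD·BCD·DBD·BAD·BCD·CA·BAD·BAD·BCD·BAD·BCD·DBD·BAD·BCD·CA·BAD·CA·DBD·BCD·DBD·BAD·BCD·CA·BAD·BAD·BCD·BAD·BCD·DBD·BAD
    A ↦ DBD
    B ↦ BCD
    C ↦ CA
    D ↦ BAD

A->DBD, B->BCD, C->CA, D->BAD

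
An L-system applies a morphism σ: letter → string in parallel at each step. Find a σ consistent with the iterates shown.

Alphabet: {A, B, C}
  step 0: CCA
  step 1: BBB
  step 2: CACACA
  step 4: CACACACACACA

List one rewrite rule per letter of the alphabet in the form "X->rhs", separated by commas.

A->B, B->CA, C->B

  step 1 ⇒ step 2: BBB ⇒ CA·CA·CA
    B ↦ CA
  step 0 ⇒ step 1: CCA ⇒ B·B·B
    A ↦ B
  step 0 ⇒ step 1: CCA ⇒ B·B·B
    C ↦ B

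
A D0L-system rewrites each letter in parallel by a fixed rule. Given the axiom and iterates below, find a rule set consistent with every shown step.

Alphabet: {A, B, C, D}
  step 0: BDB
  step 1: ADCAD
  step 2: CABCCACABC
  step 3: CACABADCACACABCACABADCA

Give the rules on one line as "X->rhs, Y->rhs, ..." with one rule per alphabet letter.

  step 2 ⇒ step 3: CABCCACABC ⇒ CA·CAB·AD·CA·CA·CAB·CA·CAB·AD·CA
    A ↦ CAB
    B ↦ AD
    C ↦ CA
  step 0 ⇒ step 1: BDB ⇒ AD·C·AD
    D ↦ C

A->CAB, B->AD, C->CA, D->C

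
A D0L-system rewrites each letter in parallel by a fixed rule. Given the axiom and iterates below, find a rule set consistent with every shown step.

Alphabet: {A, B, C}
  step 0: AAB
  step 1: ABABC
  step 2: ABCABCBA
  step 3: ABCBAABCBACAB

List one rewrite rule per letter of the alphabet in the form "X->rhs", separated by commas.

  step 2 ⇒ step 3: ABCABCBA ⇒ AB·C·BA·AB·C·BA·C·AB
    A ↦ AB
    B ↦ C
    C ↦ BA

A->AB, B->C, C->BA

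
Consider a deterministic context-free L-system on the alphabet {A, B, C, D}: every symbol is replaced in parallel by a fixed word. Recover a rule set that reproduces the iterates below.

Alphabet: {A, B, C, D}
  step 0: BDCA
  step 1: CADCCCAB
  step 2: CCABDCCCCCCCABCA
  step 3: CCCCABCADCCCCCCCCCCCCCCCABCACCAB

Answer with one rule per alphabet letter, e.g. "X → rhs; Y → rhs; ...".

A->AB, B->CA, C->CC, D->DC

  step 2 ⇒ step 3: CCABDCCCCCCCABCA ⇒ CC·CC·AB·CA·DC·CC·CC·CC·CC·CC·CC·CC·AB·CA·CC·AB
    A ↦ AB
    B ↦ CA
    C ↦ CC
    D ↦ DC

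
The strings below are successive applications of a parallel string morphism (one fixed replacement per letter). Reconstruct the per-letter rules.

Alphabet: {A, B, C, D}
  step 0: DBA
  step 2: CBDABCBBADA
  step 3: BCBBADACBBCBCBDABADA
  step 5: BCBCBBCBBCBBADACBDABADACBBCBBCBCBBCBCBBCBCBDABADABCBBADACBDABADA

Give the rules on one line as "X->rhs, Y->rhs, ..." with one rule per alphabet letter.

  step 2 ⇒ step 3: CBDABCBBADA ⇒ B·CB·BA·DA·CB·B·CB·CB·DA·BA·DA
    A ↦ DA
    B ↦ CB
    C ↦ B
    D ↦ BA

A->DA, B->CB, C->B, D->BA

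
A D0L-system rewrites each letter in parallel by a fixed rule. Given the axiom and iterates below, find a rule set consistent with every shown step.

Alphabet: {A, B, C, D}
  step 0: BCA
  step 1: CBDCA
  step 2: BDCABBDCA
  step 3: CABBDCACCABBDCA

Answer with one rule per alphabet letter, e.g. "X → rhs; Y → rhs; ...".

  step 2 ⇒ step 3: BDCABBDCA ⇒ C·AB·BD·CA·C·C·AB·BD·CA
    A ↦ CA
    B ↦ C
    C ↦ BD
    D ↦ AB

A->CA, B->C, C->BD, D->AB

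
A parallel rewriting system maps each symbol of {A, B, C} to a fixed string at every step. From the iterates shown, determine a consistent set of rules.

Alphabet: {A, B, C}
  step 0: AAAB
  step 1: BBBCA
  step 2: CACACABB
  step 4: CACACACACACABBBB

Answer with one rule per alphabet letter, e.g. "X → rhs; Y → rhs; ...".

A->B, B->CA, C->B

  step 1 ⇒ step 2: BBBCA ⇒ CA·CA·CA·B·B
    A ↦ B
    B ↦ CA
    C ↦ B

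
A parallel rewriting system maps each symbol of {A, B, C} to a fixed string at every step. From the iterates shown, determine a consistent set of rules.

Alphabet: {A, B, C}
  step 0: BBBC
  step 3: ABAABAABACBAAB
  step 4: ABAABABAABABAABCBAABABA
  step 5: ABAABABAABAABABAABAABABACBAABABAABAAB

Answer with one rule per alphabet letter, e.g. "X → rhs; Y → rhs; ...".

A->AB, B->A, C->CB

  step 4 ⇒ step 5: ABAABABAABABAABCBAABABA ⇒ AB·A·AB·AB·A·AB·A·AB·AB·A·AB·A·AB·AB·A·CB·A·AB·AB·A·AB·A·AB
    A ↦ AB
    B ↦ A
    C ↦ CB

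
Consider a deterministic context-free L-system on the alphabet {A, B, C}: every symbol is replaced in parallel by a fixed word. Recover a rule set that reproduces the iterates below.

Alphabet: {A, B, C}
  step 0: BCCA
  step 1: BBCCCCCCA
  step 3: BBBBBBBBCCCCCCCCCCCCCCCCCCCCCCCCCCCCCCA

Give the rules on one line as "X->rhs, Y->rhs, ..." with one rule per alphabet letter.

  step 0 ⇒ step 1: BCCA ⇒ BB·CC·CC·CCA
    A ↦ CCA
    B ↦ BB
    C ↦ CC

A->CCA, B->BB, C->CC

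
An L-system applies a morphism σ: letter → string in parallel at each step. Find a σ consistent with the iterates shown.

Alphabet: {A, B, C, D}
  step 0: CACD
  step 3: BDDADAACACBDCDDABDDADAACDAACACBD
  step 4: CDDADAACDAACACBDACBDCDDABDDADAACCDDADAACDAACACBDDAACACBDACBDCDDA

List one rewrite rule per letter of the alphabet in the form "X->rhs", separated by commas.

  step 3 ⇒ step 4: BDDADAACACBDCDDABDDADAACDAACACBD ⇒ CD·DA·DA·AC·DA·AC·AC·BD·AC·BD·CD·DA·BD·DA·DA·AC·CD·DA·DA·AC·DA·AC·AC·BD·DA·AC·AC·BD·AC·BD·CD·DA
    A ↦ AC
    B ↦ CD
    C ↦ BD
    D ↦ DA

A->AC, B->CD, C->BD, D->DA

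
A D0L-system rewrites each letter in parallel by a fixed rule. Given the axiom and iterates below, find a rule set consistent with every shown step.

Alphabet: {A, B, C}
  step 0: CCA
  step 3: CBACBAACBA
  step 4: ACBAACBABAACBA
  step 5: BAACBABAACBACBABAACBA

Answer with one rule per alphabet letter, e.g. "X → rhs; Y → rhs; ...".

A->BA, B->C, C->A

  step 4 ⇒ step 5: ACBAACBABAACBA ⇒ BA·A·C·BA·BA·A·C·BA·C·BA·BA·A·C·BA
    A ↦ BA
    B ↦ C
    C ↦ A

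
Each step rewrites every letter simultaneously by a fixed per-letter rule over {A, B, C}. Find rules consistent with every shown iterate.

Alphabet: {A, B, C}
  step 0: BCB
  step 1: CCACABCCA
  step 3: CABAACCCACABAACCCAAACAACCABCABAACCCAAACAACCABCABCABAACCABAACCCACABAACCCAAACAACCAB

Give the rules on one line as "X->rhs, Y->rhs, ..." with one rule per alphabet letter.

A->AAC, B->CCA, C->CAB

  step 0 ⇒ step 1: BCB ⇒ CCA·CAB·CCA
    B ↦ CCA
    C ↦ CAB
    A ↦ AAC  (constrained at step 1)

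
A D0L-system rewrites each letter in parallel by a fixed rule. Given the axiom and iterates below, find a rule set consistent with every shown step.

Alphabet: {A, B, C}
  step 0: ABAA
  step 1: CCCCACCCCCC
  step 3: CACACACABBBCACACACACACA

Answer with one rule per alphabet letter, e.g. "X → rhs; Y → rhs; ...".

  step 0 ⇒ step 1: ABAA ⇒ CCC·CA·CCC·CCC
    A ↦ CCC
    B ↦ CA
    C ↦ B  (constrained at step 1)

A->CCC, B->CA, C->B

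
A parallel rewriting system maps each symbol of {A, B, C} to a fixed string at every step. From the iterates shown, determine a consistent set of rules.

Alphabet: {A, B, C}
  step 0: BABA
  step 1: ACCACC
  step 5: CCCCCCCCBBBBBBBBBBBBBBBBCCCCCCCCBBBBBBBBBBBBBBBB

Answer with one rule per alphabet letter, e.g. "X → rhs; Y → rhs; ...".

  step 0 ⇒ step 1: BABA ⇒ A·CC·A·CC
    A ↦ CC
    B ↦ A
    C ↦ BB  (constrained at step 1)

A->CC, B->A, C->BB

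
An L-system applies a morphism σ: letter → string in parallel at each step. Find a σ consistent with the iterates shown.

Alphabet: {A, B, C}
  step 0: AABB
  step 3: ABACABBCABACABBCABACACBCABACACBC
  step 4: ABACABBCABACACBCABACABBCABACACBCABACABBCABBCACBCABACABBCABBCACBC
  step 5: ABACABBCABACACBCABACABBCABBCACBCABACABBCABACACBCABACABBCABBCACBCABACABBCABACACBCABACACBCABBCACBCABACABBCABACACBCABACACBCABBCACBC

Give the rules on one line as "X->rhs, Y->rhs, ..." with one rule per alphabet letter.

A->AB, B->AC, C->BC

  step 4 ⇒ step 5: ABACABBCABACACBCABACABBCABACACBCABACABBCABBCACBCABACABBCABBCACBC ⇒ AB·AC·AB·BC·AB·AC·AC·BC·AB·AC·AB·BC·AB·BC·AC·BC·AB·AC·AB·BC·AB·AC·AC·BC·AB·AC·AB·BC·AB·BC·AC·BC·AB·AC·AB·BC·AB·AC·AC·BC·AB·AC·AC·BC·AB·BC·AC·BC·AB·AC·AB·BC·AB·AC·AC·BC·AB·AC·AC·BC·AB·BC·AC·BC
    A ↦ AB
    B ↦ AC
    C ↦ BC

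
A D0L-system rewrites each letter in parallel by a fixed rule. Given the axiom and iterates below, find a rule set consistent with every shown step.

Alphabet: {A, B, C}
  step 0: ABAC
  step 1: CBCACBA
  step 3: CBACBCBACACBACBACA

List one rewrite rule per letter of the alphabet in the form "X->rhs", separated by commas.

  step 0 ⇒ step 1: ABAC ⇒ CB·CA·CB·A
    A ↦ CB
    B ↦ CA
    C ↦ A

A->CB, B->CA, C->A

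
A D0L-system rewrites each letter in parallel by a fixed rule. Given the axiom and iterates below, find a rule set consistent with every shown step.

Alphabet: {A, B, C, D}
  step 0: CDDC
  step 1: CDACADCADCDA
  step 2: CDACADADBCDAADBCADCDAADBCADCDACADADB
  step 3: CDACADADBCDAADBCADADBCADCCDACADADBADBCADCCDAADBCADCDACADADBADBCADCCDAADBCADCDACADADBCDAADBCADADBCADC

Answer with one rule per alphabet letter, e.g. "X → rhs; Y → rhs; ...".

  step 2 ⇒ step 3: CDACADADBCDAADBCADCDAADBCADCDACADADB ⇒ CDA·CAD·ADB·CDA·ADB·CAD·ADB·CAD·C·CDA·CAD·ADB·ADB·CAD·C·CDA·ADB·CAD·CDA·CAD·ADB·ADB·CAD·C·CDA·ADB·CAD·CDA·CAD·ADB·CDA·ADB·CAD·ADB·CAD·C
    A ↦ ADB
    B ↦ C
    C ↦ CDA
    D ↦ CAD

A->ADB, B->C, C->CDA, D->CAD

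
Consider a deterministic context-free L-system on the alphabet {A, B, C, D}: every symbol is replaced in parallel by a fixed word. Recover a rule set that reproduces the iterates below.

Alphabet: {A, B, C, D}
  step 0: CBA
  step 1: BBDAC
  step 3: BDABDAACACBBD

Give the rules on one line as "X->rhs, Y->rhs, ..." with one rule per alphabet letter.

A->AC, B->BD, C->B, D->A

  step 0 ⇒ step 1: CBA ⇒ B·BD·AC
    A ↦ AC
    B ↦ BD
    C ↦ B
    D ↦ A  (constrained at step 1)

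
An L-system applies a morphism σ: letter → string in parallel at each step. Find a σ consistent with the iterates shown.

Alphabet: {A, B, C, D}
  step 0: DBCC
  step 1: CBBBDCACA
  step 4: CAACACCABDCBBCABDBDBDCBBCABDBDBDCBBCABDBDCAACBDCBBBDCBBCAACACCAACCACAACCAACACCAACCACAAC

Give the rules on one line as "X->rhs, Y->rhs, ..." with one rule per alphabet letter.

A->AC, B->BD, C->CA, D->CBB

  step 0 ⇒ step 1: DBCC ⇒ CBB·BD·CA·CA
    B ↦ BD
    C ↦ CA
    D ↦ CBB
    A ↦ AC  (constrained at step 1)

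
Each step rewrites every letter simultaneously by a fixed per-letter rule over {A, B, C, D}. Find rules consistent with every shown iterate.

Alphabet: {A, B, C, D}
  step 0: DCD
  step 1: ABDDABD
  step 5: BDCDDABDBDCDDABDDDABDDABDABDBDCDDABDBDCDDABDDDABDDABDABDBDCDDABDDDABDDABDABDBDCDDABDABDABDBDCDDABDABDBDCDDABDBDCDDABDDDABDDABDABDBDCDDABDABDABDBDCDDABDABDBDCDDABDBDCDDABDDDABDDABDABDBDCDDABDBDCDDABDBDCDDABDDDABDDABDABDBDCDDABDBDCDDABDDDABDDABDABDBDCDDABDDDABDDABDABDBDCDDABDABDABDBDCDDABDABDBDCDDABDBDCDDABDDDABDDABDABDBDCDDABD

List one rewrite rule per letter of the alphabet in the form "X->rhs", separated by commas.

  step 0 ⇒ step 1: DCD ⇒ ABD·D·ABD
    C ↦ D
    D ↦ ABD
    A ↦ BDC  (constrained at step 1)
    B ↦ DD  (constrained at step 1)

A->BDC, B->DD, C->D, D->ABD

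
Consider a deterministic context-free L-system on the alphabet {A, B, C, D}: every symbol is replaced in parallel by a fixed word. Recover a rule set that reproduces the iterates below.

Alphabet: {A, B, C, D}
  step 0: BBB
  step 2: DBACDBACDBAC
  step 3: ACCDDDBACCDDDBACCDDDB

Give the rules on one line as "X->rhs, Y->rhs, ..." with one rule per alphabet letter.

  step 2 ⇒ step 3: DBACDBACDBAC ⇒ AC·CD·D·DB·AC·CD·D·DB·AC·CD·D·DB
    A ↦ D
    B ↦ CD
    C ↦ DB
    D ↦ AC

A->D, B->CD, C->DB, D->AC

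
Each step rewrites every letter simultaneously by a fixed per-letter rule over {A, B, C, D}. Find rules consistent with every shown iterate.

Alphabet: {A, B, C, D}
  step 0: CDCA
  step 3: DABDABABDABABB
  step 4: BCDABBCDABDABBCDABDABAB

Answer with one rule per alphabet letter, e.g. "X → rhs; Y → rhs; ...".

A->D, B->AB, C->B, D->BC

  step 3 ⇒ step 4: DABDABABDABABB ⇒ BC·D·AB·BC·D·AB·D·AB·BC·D·AB·D·AB·AB
    A ↦ D
    B ↦ AB
    D ↦ BC
    C ↦ B  (constrained at step 0)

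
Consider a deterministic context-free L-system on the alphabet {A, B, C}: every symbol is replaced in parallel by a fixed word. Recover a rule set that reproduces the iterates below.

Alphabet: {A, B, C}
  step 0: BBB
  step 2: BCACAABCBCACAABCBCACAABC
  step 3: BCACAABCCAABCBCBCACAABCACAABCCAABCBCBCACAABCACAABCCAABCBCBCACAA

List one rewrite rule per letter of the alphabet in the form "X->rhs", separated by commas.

A->BC, B->BCA, C->CAA

  step 2 ⇒ step 3: BCACAABCBCACAABCBCACAABC ⇒ BCA·CAA·BC·CAA·BC·BC·BCA·CAA·BCA·CAA·BC·CAA·BC·BC·BCA·CAA·BCA·CAA·BC·CAA·BC·BC·BCA·CAA
    A ↦ BC
    B ↦ BCA
    C ↦ CAA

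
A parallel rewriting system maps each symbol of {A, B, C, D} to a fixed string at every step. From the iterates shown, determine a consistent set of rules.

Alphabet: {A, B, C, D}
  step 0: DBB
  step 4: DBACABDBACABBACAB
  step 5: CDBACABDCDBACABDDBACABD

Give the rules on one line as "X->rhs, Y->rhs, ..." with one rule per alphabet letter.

A->B, B->D, C->ACA, D->C

  step 4 ⇒ step 5: DBACABDBACABBACAB ⇒ C·D·B·ACA·B·D·C·D·B·ACA·B·D·D·B·ACA·B·D
    A ↦ B
    B ↦ D
    C ↦ ACA
    D ↦ C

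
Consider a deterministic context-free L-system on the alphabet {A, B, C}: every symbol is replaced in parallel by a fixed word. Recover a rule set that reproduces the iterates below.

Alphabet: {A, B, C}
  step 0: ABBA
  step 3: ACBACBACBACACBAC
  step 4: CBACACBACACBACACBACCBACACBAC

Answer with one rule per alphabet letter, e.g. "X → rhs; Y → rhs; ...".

  step 3 ⇒ step 4: ACBACBACBACACBAC ⇒ C·BAC·A·C·BAC·A·C·BAC·A·C·BAC·C·BAC·A·C·BAC
    A ↦ C
    B ↦ A
    C ↦ BAC

A->C, B->A, C->BAC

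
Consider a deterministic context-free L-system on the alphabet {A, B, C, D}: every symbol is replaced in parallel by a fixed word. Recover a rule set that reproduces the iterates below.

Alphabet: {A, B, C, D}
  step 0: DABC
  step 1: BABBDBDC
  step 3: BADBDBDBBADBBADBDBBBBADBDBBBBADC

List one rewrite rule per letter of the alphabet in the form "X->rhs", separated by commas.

A->BB, B->DB, C->DC, D->BA

  step 0 ⇒ step 1: DABC ⇒ BA·BB·DB·DC
    A ↦ BB
    B ↦ DB
    C ↦ DC
    D ↦ BA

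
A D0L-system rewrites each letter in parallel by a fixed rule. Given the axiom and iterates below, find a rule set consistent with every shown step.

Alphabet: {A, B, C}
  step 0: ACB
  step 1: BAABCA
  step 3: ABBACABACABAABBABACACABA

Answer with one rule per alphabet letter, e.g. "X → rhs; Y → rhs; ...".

  step 0 ⇒ step 1: ACB ⇒ BA·AB·CA
    A ↦ BA
    B ↦ CA
    C ↦ AB

A->BA, B->CA, C->AB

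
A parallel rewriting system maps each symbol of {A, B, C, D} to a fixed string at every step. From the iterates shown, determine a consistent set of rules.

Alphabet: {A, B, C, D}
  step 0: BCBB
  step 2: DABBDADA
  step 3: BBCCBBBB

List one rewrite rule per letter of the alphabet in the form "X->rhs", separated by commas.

  step 2 ⇒ step 3: DABBDADA ⇒ B·B·C·C·B·B·B·B
    A ↦ B
    B ↦ C
    D ↦ B
    C ↦ DA  (constrained at step 0)

A->B, B->C, C->DA, D->B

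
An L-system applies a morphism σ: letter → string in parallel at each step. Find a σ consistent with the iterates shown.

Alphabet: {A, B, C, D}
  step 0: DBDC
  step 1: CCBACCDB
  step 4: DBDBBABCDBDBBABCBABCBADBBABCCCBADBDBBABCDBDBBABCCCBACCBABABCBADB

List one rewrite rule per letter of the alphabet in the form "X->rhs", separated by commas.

  step 0 ⇒ step 1: DBDC ⇒ CC·BA·CC·DB
    B ↦ BA
    C ↦ DB
    D ↦ CC
    A ↦ BC  (constrained at step 1)

A->BC, B->BA, C->DB, D->CC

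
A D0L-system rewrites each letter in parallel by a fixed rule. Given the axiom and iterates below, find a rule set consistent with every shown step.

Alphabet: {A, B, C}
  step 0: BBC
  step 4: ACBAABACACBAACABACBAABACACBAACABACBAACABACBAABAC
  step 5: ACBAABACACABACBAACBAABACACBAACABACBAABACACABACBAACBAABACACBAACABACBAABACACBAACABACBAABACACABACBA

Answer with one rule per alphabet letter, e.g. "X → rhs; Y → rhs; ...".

  step 4 ⇒ step 5: ACBAABACACBAACABACBAABACACBAACABACBAACABACBAABAC ⇒ AC·BA·AB·AC·AC·AB·AC·BA·AC·BA·AB·AC·AC·BA·AC·AB·AC·BA·AB·AC·AC·AB·AC·BA·AC·BA·AB·AC·AC·BA·AC·AB·AC·BA·AB·AC·AC·BA·AC·AB·AC·BA·AB·AC·AC·AB·AC·BA
    A ↦ AC
    B ↦ AB
    C ↦ BA

A->AC, B->AB, C->BA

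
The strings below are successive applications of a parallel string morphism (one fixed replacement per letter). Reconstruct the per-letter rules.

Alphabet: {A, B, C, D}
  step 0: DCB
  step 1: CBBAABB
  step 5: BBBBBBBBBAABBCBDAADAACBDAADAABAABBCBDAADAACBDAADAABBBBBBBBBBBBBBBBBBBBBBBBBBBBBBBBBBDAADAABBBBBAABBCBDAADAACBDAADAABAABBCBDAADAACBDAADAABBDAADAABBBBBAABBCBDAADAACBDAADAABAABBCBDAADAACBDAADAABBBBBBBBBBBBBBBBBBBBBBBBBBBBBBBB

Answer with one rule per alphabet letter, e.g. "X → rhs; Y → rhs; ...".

A->DAA, B->BB, C->BAA, D->CB

  step 0 ⇒ step 1: DCB ⇒ CB·BAA·BB
    B ↦ BB
    C ↦ BAA
    D ↦ CB
    A ↦ DAA  (constrained at step 1)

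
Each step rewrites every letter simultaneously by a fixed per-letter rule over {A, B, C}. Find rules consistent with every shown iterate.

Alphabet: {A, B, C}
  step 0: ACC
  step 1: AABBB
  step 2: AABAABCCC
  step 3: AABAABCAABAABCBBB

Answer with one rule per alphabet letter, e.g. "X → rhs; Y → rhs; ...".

A->AAB, B->C, C->B

  step 2 ⇒ step 3: AABAABCCC ⇒ AAB·AAB·C·AAB·AAB·C·B·B·B
    A ↦ AAB
    B ↦ C
    C ↦ B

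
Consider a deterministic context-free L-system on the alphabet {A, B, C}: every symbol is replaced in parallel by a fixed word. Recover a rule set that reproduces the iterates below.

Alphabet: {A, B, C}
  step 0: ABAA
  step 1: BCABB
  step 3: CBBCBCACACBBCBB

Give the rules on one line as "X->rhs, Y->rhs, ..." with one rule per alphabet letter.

A->B, B->CA, C->CB

  step 0 ⇒ step 1: ABAA ⇒ B·CA·B·B
    A ↦ B
    B ↦ CA
    C ↦ CB  (constrained at step 1)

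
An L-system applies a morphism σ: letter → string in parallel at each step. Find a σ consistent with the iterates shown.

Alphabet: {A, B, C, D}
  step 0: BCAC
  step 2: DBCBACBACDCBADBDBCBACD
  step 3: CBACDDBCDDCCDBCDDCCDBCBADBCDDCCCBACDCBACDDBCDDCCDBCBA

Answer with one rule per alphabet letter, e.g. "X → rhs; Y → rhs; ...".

  step 2 ⇒ step 3: DBCBACBACDCBADBDBCBACD ⇒ CBA·CD·DB·CD·DCC·DB·CD·DCC·DB·CBA·DB·CD·DCC·CBA·CD·CBA·CD·DB·CD·DCC·DB·CBA
    A ↦ DCC
    B ↦ CD
    C ↦ DB
    D ↦ CBA

A->DCC, B->CD, C->DB, D->CBA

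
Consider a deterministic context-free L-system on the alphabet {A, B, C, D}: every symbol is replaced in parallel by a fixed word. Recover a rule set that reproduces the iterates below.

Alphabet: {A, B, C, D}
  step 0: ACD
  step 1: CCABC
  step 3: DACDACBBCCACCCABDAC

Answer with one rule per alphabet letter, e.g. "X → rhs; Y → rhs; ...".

A->CCA, B->DAC, C->B, D->C

  step 0 ⇒ step 1: ACD ⇒ CCA·B·C
    A ↦ CCA
    C ↦ B
    D ↦ C
    B ↦ DAC  (constrained at step 1)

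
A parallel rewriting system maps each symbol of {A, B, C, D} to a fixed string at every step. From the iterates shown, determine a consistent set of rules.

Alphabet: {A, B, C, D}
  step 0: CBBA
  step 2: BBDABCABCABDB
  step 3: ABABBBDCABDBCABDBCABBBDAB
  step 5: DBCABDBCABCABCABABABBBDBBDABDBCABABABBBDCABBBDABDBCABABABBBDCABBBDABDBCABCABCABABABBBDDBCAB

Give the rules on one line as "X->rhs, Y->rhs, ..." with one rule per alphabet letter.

A->C, B->AB, C->DB, D->BBD

  step 2 ⇒ step 3: BBDABCABCABDB ⇒ AB·AB·BBD·C·AB·DB·C·AB·DB·C·AB·BBD·AB
    A ↦ C
    B ↦ AB
    C ↦ DB
    D ↦ BBD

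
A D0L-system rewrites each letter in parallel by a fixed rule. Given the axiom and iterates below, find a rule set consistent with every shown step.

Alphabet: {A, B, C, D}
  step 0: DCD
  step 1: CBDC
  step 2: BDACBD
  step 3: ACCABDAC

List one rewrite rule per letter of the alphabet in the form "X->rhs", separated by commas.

A->CA, B->A, C->BD, D->C

  step 2 ⇒ step 3: BDACBD ⇒ A·C·CA·BD·A·C
    A ↦ CA
    B ↦ A
    C ↦ BD
    D ↦ C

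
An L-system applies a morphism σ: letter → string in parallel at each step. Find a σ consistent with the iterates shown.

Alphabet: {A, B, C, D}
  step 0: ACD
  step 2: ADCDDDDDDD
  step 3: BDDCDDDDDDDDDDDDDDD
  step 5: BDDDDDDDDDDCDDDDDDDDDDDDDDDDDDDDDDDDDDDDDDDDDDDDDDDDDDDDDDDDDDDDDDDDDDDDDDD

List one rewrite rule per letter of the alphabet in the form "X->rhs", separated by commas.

  step 2 ⇒ step 3: ADCDDDDDDD ⇒ B·DD·CD·DD·DD·DD·DD·DD·DD·DD
    A ↦ B
    C ↦ CD
    D ↦ DD
    B ↦ AD  (constrained at step 3)

A->B, B->AD, C->CD, D->DD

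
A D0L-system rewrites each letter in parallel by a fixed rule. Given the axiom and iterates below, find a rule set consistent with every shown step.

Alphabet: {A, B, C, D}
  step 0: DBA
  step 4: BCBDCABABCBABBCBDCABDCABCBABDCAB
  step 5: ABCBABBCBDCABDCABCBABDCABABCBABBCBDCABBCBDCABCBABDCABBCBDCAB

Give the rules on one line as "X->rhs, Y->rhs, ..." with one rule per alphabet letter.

  step 4 ⇒ step 5: BCBDCABABCBABBCBDCABDCABCBABDCAB ⇒ AB·CB·AB·B·CB·DC·AB·DC·AB·CB·AB·DC·AB·AB·CB·AB·B·CB·DC·AB·B·CB·DC·AB·CB·AB·DC·AB·B·CB·DC·AB
    A ↦ DC
    B ↦ AB
    C ↦ CB
    D ↦ B

A->DC, B->AB, C->CB, D->B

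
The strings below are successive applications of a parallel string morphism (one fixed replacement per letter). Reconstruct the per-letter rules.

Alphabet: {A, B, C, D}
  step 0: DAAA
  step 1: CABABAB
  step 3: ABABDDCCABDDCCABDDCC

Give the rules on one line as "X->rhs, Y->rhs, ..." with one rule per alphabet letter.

A->AB, B->DD, C->A, D->C

  step 0 ⇒ step 1: DAAA ⇒ C·AB·AB·AB
    A ↦ AB
    D ↦ C
    B ↦ DD  (constrained at step 1)
    C ↦ A  (constrained at step 1)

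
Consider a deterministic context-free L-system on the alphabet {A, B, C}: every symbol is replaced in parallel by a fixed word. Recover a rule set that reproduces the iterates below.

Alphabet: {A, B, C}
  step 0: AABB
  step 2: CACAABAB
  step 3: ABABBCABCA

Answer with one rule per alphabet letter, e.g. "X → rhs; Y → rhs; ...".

  step 2 ⇒ step 3: CACAABAB ⇒ A·B·A·B·B·CA·B·CA
    A ↦ B
    B ↦ CA
    C ↦ A

A->B, B->CA, C->A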